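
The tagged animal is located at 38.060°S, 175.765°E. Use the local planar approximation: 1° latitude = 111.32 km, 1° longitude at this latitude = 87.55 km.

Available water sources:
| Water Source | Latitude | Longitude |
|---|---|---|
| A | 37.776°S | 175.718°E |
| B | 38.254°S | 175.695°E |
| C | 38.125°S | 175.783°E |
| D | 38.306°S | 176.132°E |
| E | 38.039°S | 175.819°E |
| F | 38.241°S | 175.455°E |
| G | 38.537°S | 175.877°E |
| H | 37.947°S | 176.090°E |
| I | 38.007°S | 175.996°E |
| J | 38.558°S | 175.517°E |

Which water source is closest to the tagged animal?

E

Distances from 38.060°S, 175.765°E:
A: 31.882 km
B: 22.449 km
C: 7.405 km
D: 42.217 km
E: 5.274 km
F: 33.802 km
G: 53.997 km
H: 31.110 km
I: 21.067 km
J: 59.538 km
Minimum: E at 5.274 km.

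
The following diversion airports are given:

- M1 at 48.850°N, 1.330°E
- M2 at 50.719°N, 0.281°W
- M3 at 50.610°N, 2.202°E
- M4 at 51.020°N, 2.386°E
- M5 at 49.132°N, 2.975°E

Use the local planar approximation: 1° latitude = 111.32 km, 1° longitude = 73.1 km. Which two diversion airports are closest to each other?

Pairwise distances:
M1–M2: √((1.869·111.32)² + (-1.611·73.1)²) = √(43287.74854 + 13868.38325) = 239.073 km
M1–M3: √((1.760·111.32)² + (0.872·73.1)²) = √(38385.90030 + 4063.19555) = 206.032 km
M1–M4: √((2.170·111.32)² + (1.056·73.1)²) = √(58353.35935 + 5958.85188) = 253.599 km
M1–M5: √((0.282·111.32)² + (1.645·73.1)²) = √(985.47273 + 14459.94225) = 124.280 km
M2–M3: √((-0.109·111.32)² + (2.483·73.1)²) = √(147.23104 + 32944.89995) = 181.912 km
M2–M4: √((0.301·111.32)² + (2.667·73.1)²) = √(1122.74049 + 38008.50479) = 197.816 km
M2–M5: √((-1.587·111.32)² + (3.256·73.1)²) = √(31210.46569 + 56650.47378) = 296.413 km
M3–M4: √((0.410·111.32)² + (0.184·73.1)²) = √(2083.11914 + 180.91326) = 47.582 km
M3–M5: √((-1.478·111.32)² + (0.773·73.1)²) = √(27070.43680 + 3192.96194) = 173.964 km
M4–M5: √((-1.888·111.32)² + (0.589·73.1)²) = √(44172.33684 + 1853.81052) = 214.537 km
Closest pair: M3–M4 at 47.582 km.

M3 and M4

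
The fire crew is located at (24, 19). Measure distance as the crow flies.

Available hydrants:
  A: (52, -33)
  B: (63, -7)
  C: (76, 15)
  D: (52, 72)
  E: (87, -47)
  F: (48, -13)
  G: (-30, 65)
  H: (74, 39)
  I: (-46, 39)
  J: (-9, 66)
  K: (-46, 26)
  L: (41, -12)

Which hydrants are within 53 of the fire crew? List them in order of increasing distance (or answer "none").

Distances from (24, 19):
A: √((28)² + (-52)²) = √(784.000 + 2704.000) = 59.1
B: √((39)² + (-26)²) = √(1521.000 + 676.000) = 46.9
C: √((52)² + (-4)²) = √(2704.000 + 16.000) = 52.2
D: √((28)² + (53)²) = √(784.000 + 2809.000) = 59.9
E: √((63)² + (-66)²) = √(3969.000 + 4356.000) = 91.2
F: √((24)² + (-32)²) = √(576.000 + 1024.000) = 40.0
G: √((-54)² + (46)²) = √(2916.000 + 2116.000) = 70.9
H: √((50)² + (20)²) = √(2500.000 + 400.000) = 53.9
I: √((-70)² + (20)²) = √(4900.000 + 400.000) = 72.8
J: √((-33)² + (47)²) = √(1089.000 + 2209.000) = 57.4
K: √((-70)² + (7)²) = √(4900.000 + 49.000) = 70.3
L: √((17)² + (-31)²) = √(289.000 + 961.000) = 35.4
Threshold 53: L (35.4), F (40.0), B (46.9), C (52.2) are within range.

L, F, B, C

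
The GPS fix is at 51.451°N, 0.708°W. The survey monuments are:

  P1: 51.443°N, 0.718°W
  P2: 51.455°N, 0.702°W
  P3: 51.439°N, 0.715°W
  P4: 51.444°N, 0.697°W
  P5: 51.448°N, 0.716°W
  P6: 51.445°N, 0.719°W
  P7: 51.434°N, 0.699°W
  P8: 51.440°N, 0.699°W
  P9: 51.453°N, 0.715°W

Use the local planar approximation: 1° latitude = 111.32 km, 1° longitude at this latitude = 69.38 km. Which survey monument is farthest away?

Distances from 51.451°N, 0.708°W:
P1: 1.129 km
P2: 0.610 km
P3: 1.421 km
P4: 1.091 km
P5: 0.648 km
P6: 1.014 km
P7: 1.993 km
P8: 1.375 km
P9: 0.534 km
Maximum: P7 at 1.993 km.

P7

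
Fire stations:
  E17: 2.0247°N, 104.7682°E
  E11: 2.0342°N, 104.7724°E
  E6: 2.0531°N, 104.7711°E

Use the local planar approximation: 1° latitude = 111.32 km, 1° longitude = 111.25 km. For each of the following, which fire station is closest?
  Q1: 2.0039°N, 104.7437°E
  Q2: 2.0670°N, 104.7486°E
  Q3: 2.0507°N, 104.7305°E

Q1→E17; Q2→E6; Q3→E6

Q1 at 2.0039°N, 104.7437°E:
  E17: 3.5764 km
  E11: 4.6445 km
  E6: 6.2681 km
  → nearest: E17 (3.5764 km)
Q2 at 2.0670°N, 104.7486°E:
  E17: 5.1892 km
  E11: 4.5103 km
  E6: 2.9428 km
  → nearest: E6 (2.9428 km)
Q3 at 2.0507°N, 104.7305°E:
  E17: 5.0959 km
  E11: 5.0102 km
  E6: 4.5246 km
  → nearest: E6 (4.5246 km)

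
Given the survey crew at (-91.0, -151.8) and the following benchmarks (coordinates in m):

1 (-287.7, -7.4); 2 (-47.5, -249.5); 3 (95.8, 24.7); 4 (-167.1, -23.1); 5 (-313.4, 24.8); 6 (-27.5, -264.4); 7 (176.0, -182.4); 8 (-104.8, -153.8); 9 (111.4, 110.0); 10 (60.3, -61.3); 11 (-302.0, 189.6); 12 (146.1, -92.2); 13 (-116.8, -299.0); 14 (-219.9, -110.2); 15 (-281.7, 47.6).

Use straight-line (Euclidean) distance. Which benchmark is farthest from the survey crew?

11

Distances from (-91.0, -151.8):
1: √((-196.7)² + (144.4)²) = √(38690.890 + 20851.360) = 244.0 m
2: √((43.5)² + (-97.7)²) = √(1892.250 + 9545.290) = 106.9 m
3: √((186.8)² + (176.5)²) = √(34894.240 + 31152.250) = 257.0 m
4: √((-76.1)² + (128.7)²) = √(5791.210 + 16563.690) = 149.5 m
5: √((-222.4)² + (176.6)²) = √(49461.760 + 31187.560) = 284.0 m
6: √((63.5)² + (-112.6)²) = √(4032.250 + 12678.760) = 129.3 m
7: √((267.0)² + (-30.6)²) = √(71289.000 + 936.360) = 268.7 m
8: √((-13.8)² + (-2.0)²) = √(190.440 + 4.000) = 13.9 m
9: √((202.4)² + (261.8)²) = √(40965.760 + 68539.240) = 330.9 m
10: √((151.3)² + (90.5)²) = √(22891.690 + 8190.250) = 176.3 m
11: √((-211.0)² + (341.4)²) = √(44521.000 + 116553.960) = 401.3 m
12: √((237.1)² + (59.6)²) = √(56216.410 + 3552.160) = 244.5 m
13: √((-25.8)² + (-147.2)²) = √(665.640 + 21667.840) = 149.4 m
14: √((-128.9)² + (41.6)²) = √(16615.210 + 1730.560) = 135.4 m
15: √((-190.7)² + (199.4)²) = √(36366.490 + 39760.360) = 275.9 m
Maximum: 11 at 401.3 m.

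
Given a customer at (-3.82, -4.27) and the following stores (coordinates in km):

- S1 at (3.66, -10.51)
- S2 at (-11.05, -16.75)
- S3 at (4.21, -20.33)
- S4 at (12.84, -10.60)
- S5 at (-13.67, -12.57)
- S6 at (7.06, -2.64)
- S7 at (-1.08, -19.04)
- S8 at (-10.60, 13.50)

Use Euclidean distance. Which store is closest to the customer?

Distances from (-3.82, -4.27):
S1: √((7.48)² + (-6.24)²) = √(55.9504 + 38.9376) = 9.74 km
S2: √((-7.23)² + (-12.48)²) = √(52.2729 + 155.7504) = 14.42 km
S3: √((8.03)² + (-16.06)²) = √(64.4809 + 257.9236) = 17.96 km
S4: √((16.66)² + (-6.33)²) = √(277.5556 + 40.0689) = 17.82 km
S5: √((-9.85)² + (-8.30)²) = √(97.0225 + 68.8900) = 12.88 km
S6: √((10.88)² + (1.63)²) = √(118.3744 + 2.6569) = 11.00 km
S7: √((2.74)² + (-14.77)²) = √(7.5076 + 218.1529) = 15.02 km
S8: √((-6.78)² + (17.77)²) = √(45.9684 + 315.7729) = 19.02 km
Minimum: S1 at 9.74 km.

S1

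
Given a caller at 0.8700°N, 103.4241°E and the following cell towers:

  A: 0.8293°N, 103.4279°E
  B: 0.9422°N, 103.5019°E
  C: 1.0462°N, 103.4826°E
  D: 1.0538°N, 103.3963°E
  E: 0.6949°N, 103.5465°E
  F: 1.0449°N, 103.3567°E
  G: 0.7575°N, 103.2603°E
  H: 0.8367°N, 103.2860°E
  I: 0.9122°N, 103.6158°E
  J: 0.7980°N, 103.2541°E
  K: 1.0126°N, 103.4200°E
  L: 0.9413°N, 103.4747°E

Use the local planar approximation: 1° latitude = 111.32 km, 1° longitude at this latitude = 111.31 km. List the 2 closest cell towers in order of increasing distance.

A, L

Distances from 0.8700°N, 103.4241°E:
A: √((-0.0407·111.32)² + (0.0038·111.31)²) = √(20.527460 + 0.178910) = 4.5504 km
B: √((0.0722·111.32)² + (0.0778·111.31)²) = √(64.598256 + 74.994180) = 11.8149 km
C: √((0.1762·111.32)² + (0.0585·111.31)²) = √(384.731905 + 42.401390) = 20.6672 km
D: √((0.1838·111.32)² + (-0.0278·111.31)²) = √(418.636807 + 9.575423) = 20.6933 km
E: √((-0.1751·111.32)² + (0.1224·111.31)²) = √(379.943210 + 185.622749) = 23.7816 km
F: √((0.1749·111.32)² + (-0.0674·111.31)²) = √(379.075760 + 56.284415) = 20.8653 km
G: √((-0.1125·111.32)² + (-0.1638·111.31)²) = √(156.838052 + 332.426901) = 22.1193 km
H: √((-0.0333·111.32)² + (-0.1381·111.31)²) = √(13.741523 + 236.295648) = 15.8126 km
I: √((0.0422·111.32)² + (0.1917·111.31)²) = √(22.068423 + 455.315664) = 21.8491 km
J: √((-0.0720·111.32)² + (-0.1700·111.31)²) = √(64.240866 + 358.068575) = 20.5502 km
K: √((0.1426·111.32)² + (-0.0041·111.31)²) = √(251.991242 + 0.208274) = 15.8808 km
L: √((0.0713·111.32)² + (0.0506·111.31)²) = √(62.997810 + 31.722646) = 9.7324 km
Sorted: A (4.5504 km) < L (9.7324 km) < B (11.8149 km) < H (15.8126 km) < …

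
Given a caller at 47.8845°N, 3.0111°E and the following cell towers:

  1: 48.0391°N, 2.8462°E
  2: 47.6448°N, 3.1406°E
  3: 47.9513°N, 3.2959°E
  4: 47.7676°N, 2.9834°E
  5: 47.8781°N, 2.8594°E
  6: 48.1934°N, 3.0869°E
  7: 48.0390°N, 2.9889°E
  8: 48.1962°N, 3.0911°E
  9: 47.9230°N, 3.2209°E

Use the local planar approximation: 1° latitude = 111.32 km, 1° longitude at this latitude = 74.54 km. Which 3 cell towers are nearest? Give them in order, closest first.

Distances from 47.8845°N, 3.0111°E:
1: 21.1488 km
2: 28.3757 km
3: 22.4937 km
4: 13.1761 km
5: 11.3301 km
6: 34.8478 km
7: 17.2784 km
8: 35.2071 km
9: 16.2151 km
Sorted: 5 (11.3301 km) < 4 (13.1761 km) < 9 (16.2151 km) < 7 (17.2784 km) < 1 (21.1488 km) < …

5, 4, 9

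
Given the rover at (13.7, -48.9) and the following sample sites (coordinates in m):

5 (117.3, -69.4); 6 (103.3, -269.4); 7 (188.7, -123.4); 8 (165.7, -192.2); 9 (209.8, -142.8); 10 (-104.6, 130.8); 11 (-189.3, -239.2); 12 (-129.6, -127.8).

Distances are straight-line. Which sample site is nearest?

Distances from (13.7, -48.9):
5: 105.6 m
6: 238.0 m
7: 190.2 m
8: 208.9 m
9: 217.4 m
10: 215.1 m
11: 278.3 m
12: 163.6 m
Minimum: 5 at 105.6 m.

5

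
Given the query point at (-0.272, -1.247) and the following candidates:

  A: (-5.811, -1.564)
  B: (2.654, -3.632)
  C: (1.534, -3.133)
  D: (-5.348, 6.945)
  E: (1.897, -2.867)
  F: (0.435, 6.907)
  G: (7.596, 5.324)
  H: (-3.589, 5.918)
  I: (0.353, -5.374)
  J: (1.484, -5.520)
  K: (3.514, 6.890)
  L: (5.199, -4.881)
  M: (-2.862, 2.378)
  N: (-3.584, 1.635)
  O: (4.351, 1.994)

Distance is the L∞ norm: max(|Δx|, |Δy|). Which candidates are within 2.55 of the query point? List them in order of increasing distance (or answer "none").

C, E

Distances from (-0.272, -1.247):
A: 5.539
B: 2.926
C: 1.886
D: 8.192
E: 2.169
F: 8.154
G: 7.868
H: 7.165
I: 4.127
J: 4.273
K: 8.137
L: 5.471
M: 3.625
N: 3.312
O: 4.623
Threshold 2.55: C (1.886), E (2.169) are within range.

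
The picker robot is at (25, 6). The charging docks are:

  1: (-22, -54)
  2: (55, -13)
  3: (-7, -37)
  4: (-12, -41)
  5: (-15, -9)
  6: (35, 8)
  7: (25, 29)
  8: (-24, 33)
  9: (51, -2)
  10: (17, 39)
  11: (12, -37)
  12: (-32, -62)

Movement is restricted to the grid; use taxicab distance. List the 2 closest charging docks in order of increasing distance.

Distances from (25, 6):
1: |-47| + |-60| = 47 + 60 = 107
2: |30| + |-19| = 30 + 19 = 49
3: |-32| + |-43| = 32 + 43 = 75
4: |-37| + |-47| = 37 + 47 = 84
5: |-40| + |-15| = 40 + 15 = 55
6: |10| + |2| = 10 + 2 = 12
7: |0| + |23| = 0 + 23 = 23
8: |-49| + |27| = 49 + 27 = 76
9: |26| + |-8| = 26 + 8 = 34
10: |-8| + |33| = 8 + 33 = 41
11: |-13| + |-43| = 13 + 43 = 56
12: |-57| + |-68| = 57 + 68 = 125
Sorted: 6 (12) < 7 (23) < 9 (34) < 10 (41) < …

6, 7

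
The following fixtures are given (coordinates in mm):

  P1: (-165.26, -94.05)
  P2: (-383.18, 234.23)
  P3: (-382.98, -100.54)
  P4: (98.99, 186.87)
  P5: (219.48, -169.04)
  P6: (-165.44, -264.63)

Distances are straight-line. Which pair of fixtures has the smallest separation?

Pairwise distances:
P1–P2: √((-217.92)² + (328.28)²) = √(47489.1264 + 107767.7584) = 394.03 mm
P1–P3: √((-217.72)² + (-6.49)²) = √(47401.9984 + 42.1201) = 217.82 mm
P1–P4: √((264.25)² + (280.92)²) = √(69828.0625 + 78916.0464) = 385.67 mm
P1–P5: √((384.74)² + (-74.99)²) = √(148024.8676 + 5623.5001) = 391.98 mm
P1–P6: √((-0.18)² + (-170.58)²) = √(0.0324 + 29097.5364) = 170.58 mm
P2–P3: √((0.20)² + (-334.77)²) = √(0.0400 + 112070.9529) = 334.77 mm
P2–P4: √((482.17)² + (-47.36)²) = √(232487.9089 + 2242.9696) = 484.49 mm
P2–P5: √((602.66)² + (-403.27)²) = √(363199.0756 + 162626.6929) = 725.14 mm
P2–P6: √((217.74)² + (-498.86)²) = √(47410.7076 + 248861.2996) = 544.31 mm
P3–P4: √((481.97)² + (287.41)²) = √(232295.0809 + 82604.5081) = 561.16 mm
P3–P5: √((602.46)² + (-68.50)²) = √(362958.0516 + 4692.2500) = 606.34 mm
P3–P6: √((217.54)² + (-164.09)²) = √(47323.6516 + 26925.5281) = 272.49 mm
P4–P5: √((120.49)² + (-355.91)²) = √(14517.8401 + 126671.9281) = 375.75 mm
P4–P6: √((-264.43)² + (-451.50)²) = √(69923.2249 + 203852.2500) = 523.24 mm
P5–P6: √((-384.92)² + (-95.59)²) = √(148163.4064 + 9137.4481) = 396.61 mm
Closest pair: P1–P6 at 170.58 mm.

P1 and P6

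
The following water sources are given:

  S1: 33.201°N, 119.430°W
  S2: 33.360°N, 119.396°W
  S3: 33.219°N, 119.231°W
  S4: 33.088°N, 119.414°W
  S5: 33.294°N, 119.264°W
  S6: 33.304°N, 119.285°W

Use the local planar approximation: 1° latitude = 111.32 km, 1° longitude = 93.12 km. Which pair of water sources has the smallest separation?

Pairwise distances:
S1–S2: √((0.159·111.32)² + (0.034·93.12)²) = √(313.28575 + 10.02406) = 17.981 km
S1–S3: √((0.018·111.32)² + (0.199·93.12)²) = √(4.01505 + 343.39351) = 18.639 km
S1–S4: √((-0.113·111.32)² + (0.016·93.12)²) = √(158.23527 + 2.21986) = 12.667 km
S1–S5: √((0.093·111.32)² + (0.166·93.12)²) = √(107.17964 + 238.94729) = 18.604 km
S1–S6: √((0.103·111.32)² + (0.145·93.12)²) = √(131.46824 + 182.31481) = 17.714 km
S2–S3: √((-0.141·111.32)² + (0.165·93.12)²) = √(246.36818 + 236.07708) = 21.965 km
S2–S4: √((-0.272·111.32)² + (-0.018·93.12)²) = √(916.82026 + 2.80951) = 30.325 km
S2–S5: √((-0.066·111.32)² + (0.132·93.12)²) = √(53.98017 + 151.08933) = 14.320 km
S2–S6: √((-0.056·111.32)² + (0.111·93.12)²) = √(38.86176 + 106.83951) = 12.071 km
S3–S4: √((-0.131·111.32)² + (-0.183·93.12)²) = √(212.66156 + 290.39432) = 22.429 km
S3–S5: √((0.075·111.32)² + (-0.033·93.12)²) = √(69.70580 + 9.44308) = 8.897 km
S3–S6: √((0.085·111.32)² + (-0.054·93.12)²) = √(89.53323 + 25.28561) = 10.715 km
S4–S5: √((0.206·111.32)² + (0.150·93.12)²) = √(525.87295 + 195.10502) = 26.851 km
S4–S6: √((0.216·111.32)² + (0.129·93.12)²) = √(578.16780 + 144.29968) = 26.879 km
S5–S6: √((0.010·111.32)² + (-0.021·93.12)²) = √(1.23921 + 3.82406) = 2.250 km
Closest pair: S5–S6 at 2.250 km.

S5 and S6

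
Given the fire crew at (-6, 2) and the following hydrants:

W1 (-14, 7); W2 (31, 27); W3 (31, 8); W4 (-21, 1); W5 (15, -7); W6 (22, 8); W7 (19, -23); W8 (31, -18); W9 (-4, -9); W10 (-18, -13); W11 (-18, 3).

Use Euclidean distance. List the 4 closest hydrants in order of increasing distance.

W1, W9, W11, W4

Distances from (-6, 2):
W1: 9.4
W2: 44.7
W3: 37.5
W4: 15.0
W5: 22.8
W6: 28.6
W7: 35.4
W8: 42.1
W9: 11.2
W10: 19.2
W11: 12.0
Sorted: W1 (9.4) < W9 (11.2) < W11 (12.0) < W4 (15.0) < W10 (19.2) < W5 (22.8) < …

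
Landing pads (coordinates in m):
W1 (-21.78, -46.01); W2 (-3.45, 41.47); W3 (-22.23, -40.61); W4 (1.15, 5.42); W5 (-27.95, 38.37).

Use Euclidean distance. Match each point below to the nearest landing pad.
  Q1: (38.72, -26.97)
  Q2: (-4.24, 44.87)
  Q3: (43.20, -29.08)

Q1 at (38.72, -26.97):
  W1: 63.43 m
  W2: 80.39 m
  W3: 62.46 m
  W4: 49.60 m
  W5: 93.35 m
  → nearest: W4 (49.60 m)
Q2 at (-4.24, 44.87):
  W1: 92.56 m
  W2: 3.49 m
  W3: 87.35 m
  W4: 39.82 m
  W5: 24.58 m
  → nearest: W2 (3.49 m)
Q3 at (43.20, -29.08):
  W1: 67.15 m
  W2: 84.58 m
  W3: 66.44 m
  W4: 54.39 m
  W5: 98.04 m
  → nearest: W4 (54.39 m)

Q1→W4; Q2→W2; Q3→W4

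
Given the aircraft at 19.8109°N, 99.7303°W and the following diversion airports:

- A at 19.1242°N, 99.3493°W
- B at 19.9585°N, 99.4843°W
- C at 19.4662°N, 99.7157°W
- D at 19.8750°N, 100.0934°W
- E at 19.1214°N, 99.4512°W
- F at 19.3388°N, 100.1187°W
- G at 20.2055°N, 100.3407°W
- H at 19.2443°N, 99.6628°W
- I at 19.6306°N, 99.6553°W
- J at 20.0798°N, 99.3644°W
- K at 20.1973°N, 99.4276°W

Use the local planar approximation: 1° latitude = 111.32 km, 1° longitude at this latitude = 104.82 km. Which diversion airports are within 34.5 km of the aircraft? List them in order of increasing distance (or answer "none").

I, B

Distances from 19.8109°N, 99.7303°W:
A: 86.2468 km
B: 30.5757 km
C: 38.4025 km
D: 38.7233 km
E: 82.1415 km
F: 66.4787 km
G: 77.6098 km
H: 63.4695 km
I: 21.5557 km
J: 48.6523 km
K: 53.4503 km
Threshold 34.5 km: I (21.5557 km), B (30.5757 km) are within range.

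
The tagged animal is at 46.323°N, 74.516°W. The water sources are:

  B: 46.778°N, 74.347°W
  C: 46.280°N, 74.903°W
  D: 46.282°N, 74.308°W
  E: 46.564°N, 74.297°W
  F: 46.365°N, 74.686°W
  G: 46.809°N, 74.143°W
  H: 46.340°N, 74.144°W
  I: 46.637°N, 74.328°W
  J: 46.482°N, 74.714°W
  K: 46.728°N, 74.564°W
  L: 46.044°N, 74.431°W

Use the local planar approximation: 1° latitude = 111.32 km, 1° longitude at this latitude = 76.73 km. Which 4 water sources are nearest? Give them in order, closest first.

F, D, J, H

Distances from 46.323°N, 74.516°W:
B: √((0.455·111.32)² + (0.169·76.73)²) = √(2565.48328 + 168.15268) = 52.284 km
C: √((-0.043·111.32)² + (-0.387·76.73)²) = √(22.91307 + 881.76392) = 30.078 km
D: √((-0.041·111.32)² + (0.208·76.73)²) = √(20.83119 + 254.71649) = 16.600 km
E: √((0.241·111.32)² + (0.219·76.73)²) = √(719.74802 + 282.37005) = 31.656 km
F: √((0.042·111.32)² + (-0.170·76.73)²) = √(21.85974 + 170.14854) = 13.857 km
G: √((0.486·111.32)² + (0.373·76.73)²) = √(2926.97447 + 819.12100) = 61.205 km
H: √((0.017·111.32)² + (0.372·76.73)²) = √(3.58133 + 814.73482) = 28.606 km
I: √((0.314·111.32)² + (0.188·76.73)²) = √(1221.81567 + 208.08755) = 37.814 km
J: √((0.159·111.32)² + (-0.198·76.73)²) = √(313.28575 + 230.81327) = 23.326 km
K: √((0.405·111.32)² + (-0.048·76.73)²) = √(2032.62116 + 13.56478) = 45.235 km
L: √((-0.279·111.32)² + (0.085·76.73)²) = √(964.61676 + 42.53714) = 31.736 km
Sorted: F (13.857 km) < D (16.600 km) < J (23.326 km) < H (28.606 km) < C (30.078 km) < E (31.656 km) < …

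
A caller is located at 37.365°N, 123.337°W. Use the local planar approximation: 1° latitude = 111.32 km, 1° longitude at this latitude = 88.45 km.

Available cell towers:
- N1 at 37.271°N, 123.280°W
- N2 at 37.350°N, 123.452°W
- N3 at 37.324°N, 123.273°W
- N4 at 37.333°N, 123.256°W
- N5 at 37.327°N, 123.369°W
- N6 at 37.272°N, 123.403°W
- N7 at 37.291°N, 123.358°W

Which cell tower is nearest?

N5

Distances from 37.365°N, 123.337°W:
N1: √((-0.094·111.32)² + (0.057·88.45)²) = √(109.49697 + 25.41823) = 11.615 km
N2: √((-0.015·111.32)² + (-0.115·88.45)²) = √(2.78823 + 103.46450) = 10.308 km
N3: √((-0.041·111.32)² + (0.064·88.45)²) = √(20.83119 + 32.04466) = 7.272 km
N4: √((-0.032·111.32)² + (0.081·88.45)²) = √(12.68955 + 51.32934) = 8.001 km
N5: √((-0.038·111.32)² + (-0.032·88.45)²) = √(17.89425 + 8.01116) = 5.090 km
N6: √((-0.093·111.32)² + (-0.066·88.45)²) = √(107.17964 + 34.07874) = 11.885 km
N7: √((-0.074·111.32)² + (-0.021·88.45)²) = √(67.85937 + 3.45012) = 8.444 km
Minimum: N5 at 5.090 km.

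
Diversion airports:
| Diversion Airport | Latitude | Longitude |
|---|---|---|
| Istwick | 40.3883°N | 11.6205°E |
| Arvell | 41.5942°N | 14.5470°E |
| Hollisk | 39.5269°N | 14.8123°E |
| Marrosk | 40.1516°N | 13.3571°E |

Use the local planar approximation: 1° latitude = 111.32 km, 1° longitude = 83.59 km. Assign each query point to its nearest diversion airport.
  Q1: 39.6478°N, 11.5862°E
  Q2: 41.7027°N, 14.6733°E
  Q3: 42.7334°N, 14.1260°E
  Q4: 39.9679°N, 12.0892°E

Q1→Istwick; Q2→Arvell; Q3→Arvell; Q4→Istwick

Q1 at 39.6478°N, 11.5862°E:
  Istwick: 82.4823 km
  Arvell: 328.9380 km
  Hollisk: 270.0053 km
  Marrosk: 158.2973 km
  → nearest: Istwick (82.4823 km)
Q2 at 41.7027°N, 14.6733°E:
  Istwick: 294.1562 km
  Arvell: 16.0419 km
  Hollisk: 242.4886 km
  Marrosk: 204.7414 km
  → nearest: Arvell (16.0419 km)
Q3 at 42.7334°N, 14.1260°E:
  Istwick: 334.6841 km
  Arvell: 131.6080 km
  Hollisk: 361.5282 km
  Marrosk: 294.5049 km
  → nearest: Arvell (131.6080 km)
Q4 at 39.9679°N, 12.0892°E:
  Istwick: 61.0336 km
  Arvell: 273.8322 km
  Hollisk: 232.8577 km
  Marrosk: 107.9386 km
  → nearest: Istwick (61.0336 km)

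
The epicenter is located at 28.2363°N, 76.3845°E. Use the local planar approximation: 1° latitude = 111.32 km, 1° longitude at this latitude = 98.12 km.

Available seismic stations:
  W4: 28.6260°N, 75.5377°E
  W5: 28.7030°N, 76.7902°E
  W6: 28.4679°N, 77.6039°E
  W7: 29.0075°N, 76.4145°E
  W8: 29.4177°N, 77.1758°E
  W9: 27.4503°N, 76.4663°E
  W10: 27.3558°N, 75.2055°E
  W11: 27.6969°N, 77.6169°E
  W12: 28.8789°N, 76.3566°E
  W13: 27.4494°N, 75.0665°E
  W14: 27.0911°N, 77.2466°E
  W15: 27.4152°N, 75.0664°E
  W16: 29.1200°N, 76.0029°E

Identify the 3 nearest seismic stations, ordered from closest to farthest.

Distances from 28.2363°N, 76.3845°E:
W4: 93.7313 km
W5: 65.4503 km
W6: 122.3937 km
W7: 85.9004 km
W8: 152.7224 km
W9: 87.8649 km
W10: 151.6247 km
W11: 135.0108 km
W12: 71.5866 km
W13: 156.1972 km
W14: 152.9949 km
W15: 158.3717 km
W16: 105.2582 km
Sorted: W5 (65.4503 km) < W12 (71.5866 km) < W7 (85.9004 km) < W9 (87.8649 km) < W4 (93.7313 km) < …

W5, W12, W7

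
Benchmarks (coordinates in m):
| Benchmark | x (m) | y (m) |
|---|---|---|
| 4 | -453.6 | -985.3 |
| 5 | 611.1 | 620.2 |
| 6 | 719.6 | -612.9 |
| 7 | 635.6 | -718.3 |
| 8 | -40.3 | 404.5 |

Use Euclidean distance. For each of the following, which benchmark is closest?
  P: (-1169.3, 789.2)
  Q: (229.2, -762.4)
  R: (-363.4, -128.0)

P at (-1169.3, 789.2):
  4: √((715.7)² + (-1774.5)²) = √(512226.490 + 3148850.250) = 1913.4 m
  5: √((1780.4)² + (-169.0)²) = √(3169824.160 + 28561.000) = 1788.4 m
  6: √((1888.9)² + (-1402.1)²) = √(3567943.210 + 1965884.410) = 2352.4 m
  7: √((1804.9)² + (-1507.5)²) = √(3257664.010 + 2272556.250) = 2351.6 m
  8: √((1129.0)² + (-384.7)²) = √(1274641.000 + 147994.090) = 1192.7 m
  → nearest: 8 (1192.7 m)
Q at (229.2, -762.4):
  4: √((-682.8)² + (-222.9)²) = √(466215.840 + 49684.410) = 718.3 m
  5: √((381.9)² + (1382.6)²) = √(145847.610 + 1911582.760) = 1434.4 m
  6: √((490.4)² + (149.5)²) = √(240492.160 + 22350.250) = 512.7 m
  7: √((406.4)² + (44.1)²) = √(165160.960 + 1944.810) = 408.8 m
  8: √((-269.5)² + (1166.9)²) = √(72630.250 + 1361655.610) = 1197.6 m
  → nearest: 7 (408.8 m)
R at (-363.4, -128.0):
  4: √((-90.2)² + (-857.3)²) = √(8136.040 + 734963.290) = 862.0 m
  5: √((974.5)² + (748.2)²) = √(949650.250 + 559803.240) = 1228.6 m
  6: √((1083.0)² + (-484.9)²) = √(1172889.000 + 235128.010) = 1186.6 m
  7: √((999.0)² + (-590.3)²) = √(998001.000 + 348454.090) = 1160.4 m
  8: √((323.1)² + (532.5)²) = √(104393.610 + 283556.250) = 622.9 m
  → nearest: 8 (622.9 m)

P→8; Q→7; R→8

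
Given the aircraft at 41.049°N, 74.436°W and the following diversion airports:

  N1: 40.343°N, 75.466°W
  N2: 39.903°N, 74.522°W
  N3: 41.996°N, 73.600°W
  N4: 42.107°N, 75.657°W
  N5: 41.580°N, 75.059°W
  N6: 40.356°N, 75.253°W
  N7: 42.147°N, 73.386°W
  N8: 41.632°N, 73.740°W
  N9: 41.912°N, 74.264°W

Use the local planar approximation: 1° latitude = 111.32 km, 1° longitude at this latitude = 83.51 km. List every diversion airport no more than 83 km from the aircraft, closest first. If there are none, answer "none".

Distances from 41.049°N, 74.436°W:
N1: √((-0.706·111.32)² + (-1.030·83.51)²) = √(6176.68989 + 7398.63183) = 116.513 km
N2: √((-1.146·111.32)² + (-0.086·83.51)²) = √(16274.79889 + 51.57911) = 127.775 km
N3: √((0.947·111.32)² + (0.836·83.51)²) = √(11113.38483 + 4874.04486) = 126.441 km
N4: √((1.058·111.32)² + (-1.221·83.51)²) = √(13871.31809 + 10397.00602) = 155.783 km
N5: √((0.531·111.32)² + (-0.623·83.51)²) = √(3494.10086 + 2706.78063) = 78.746 km
N6: √((-0.693·111.32)² + (-0.817·83.51)²) = √(5951.31400 + 4655.01495) = 102.987 km
N7: √((1.098·111.32)² + (1.050·83.51)²) = √(14940.01645 + 7688.74691) = 150.429 km
N8: √((0.583·111.32)² + (0.696·83.51)²) = √(4211.95289 + 3378.27848) = 87.122 km
N9: √((0.863·111.32)² + (0.172·83.51)²) = √(9229.28350 + 206.31645) = 97.137 km
Threshold 83 km: N5 (78.746 km) is within range.

N5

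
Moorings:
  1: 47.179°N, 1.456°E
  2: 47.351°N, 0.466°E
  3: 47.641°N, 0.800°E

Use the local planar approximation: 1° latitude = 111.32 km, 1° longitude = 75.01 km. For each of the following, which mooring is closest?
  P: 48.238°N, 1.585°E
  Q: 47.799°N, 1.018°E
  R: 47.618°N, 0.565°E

P at 48.238°N, 1.585°E:
  1: √((-1.059·111.32)² + (-0.129·75.01)²) = √(13897.55225 + 93.63059) = 118.284 km
  2: √((-0.887·111.32)² + (-1.119·75.01)²) = √(9749.75348 + 7045.28399) = 129.596 km
  3: √((-0.597·111.32)² + (-0.785·75.01)²) = √(4416.67108 + 3467.19002) = 88.791 km
  → nearest: 3 (88.791 km)
Q at 47.799°N, 1.018°E:
  1: √((-0.620·111.32)² + (0.438·75.01)²) = √(4763.53954 + 1079.41029) = 76.439 km
  2: √((-0.448·111.32)² + (-0.552·75.01)²) = √(2487.15255 + 1714.41709) = 64.820 km
  3: √((-0.158·111.32)² + (-0.218·75.01)²) = √(309.35744 + 267.39379) = 24.016 km
  → nearest: 3 (24.016 km)
R at 47.618°N, 0.565°E:
  1: √((-0.439·111.32)² + (0.891·75.01)²) = √(2388.22608 + 4466.77153) = 82.795 km
  2: √((-0.267·111.32)² + (-0.099·75.01)²) = √(883.42344 + 55.14533) = 30.636 km
  3: √((0.023·111.32)² + (0.235·75.01)²) = √(6.55544 + 310.72347) = 17.812 km
  → nearest: 3 (17.812 km)

P→3; Q→3; R→3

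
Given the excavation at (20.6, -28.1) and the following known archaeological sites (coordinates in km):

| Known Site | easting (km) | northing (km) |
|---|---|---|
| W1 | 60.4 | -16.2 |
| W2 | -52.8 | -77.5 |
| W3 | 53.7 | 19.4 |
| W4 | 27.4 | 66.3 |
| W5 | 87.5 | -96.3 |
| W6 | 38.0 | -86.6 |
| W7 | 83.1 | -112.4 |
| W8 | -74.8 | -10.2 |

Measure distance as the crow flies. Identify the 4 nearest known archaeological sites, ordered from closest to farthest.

W1, W3, W6, W2

Distances from (20.6, -28.1):
W1: √((39.8)² + (11.9)²) = √(1584.040 + 141.610) = 41.5 km
W2: √((-73.4)² + (-49.4)²) = √(5387.560 + 2440.360) = 88.5 km
W3: √((33.1)² + (47.5)²) = √(1095.610 + 2256.250) = 57.9 km
W4: √((6.8)² + (94.4)²) = √(46.240 + 8911.360) = 94.6 km
W5: √((66.9)² + (-68.2)²) = √(4475.610 + 4651.240) = 95.5 km
W6: √((17.4)² + (-58.5)²) = √(302.760 + 3422.250) = 61.0 km
W7: √((62.5)² + (-84.3)²) = √(3906.250 + 7106.490) = 104.9 km
W8: √((-95.4)² + (17.9)²) = √(9101.160 + 320.410) = 97.1 km
Sorted: W1 (41.5 km) < W3 (57.9 km) < W6 (61.0 km) < W2 (88.5 km) < W4 (94.6 km) < W5 (95.5 km) < …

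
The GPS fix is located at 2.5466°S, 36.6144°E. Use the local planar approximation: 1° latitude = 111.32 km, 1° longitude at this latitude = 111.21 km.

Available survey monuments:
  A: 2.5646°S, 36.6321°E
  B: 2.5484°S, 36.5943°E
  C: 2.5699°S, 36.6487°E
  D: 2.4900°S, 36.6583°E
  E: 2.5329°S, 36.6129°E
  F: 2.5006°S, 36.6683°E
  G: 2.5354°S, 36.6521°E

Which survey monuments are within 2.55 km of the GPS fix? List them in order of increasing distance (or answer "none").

Distances from 2.5466°S, 36.6144°E:
A: 2.8089 km
B: 2.2443 km
C: 4.6128 km
D: 7.9708 km
E: 1.5342 km
F: 7.8837 km
G: 4.3741 km
Threshold 2.55 km: E (1.5342 km), B (2.2443 km) are within range.

E, B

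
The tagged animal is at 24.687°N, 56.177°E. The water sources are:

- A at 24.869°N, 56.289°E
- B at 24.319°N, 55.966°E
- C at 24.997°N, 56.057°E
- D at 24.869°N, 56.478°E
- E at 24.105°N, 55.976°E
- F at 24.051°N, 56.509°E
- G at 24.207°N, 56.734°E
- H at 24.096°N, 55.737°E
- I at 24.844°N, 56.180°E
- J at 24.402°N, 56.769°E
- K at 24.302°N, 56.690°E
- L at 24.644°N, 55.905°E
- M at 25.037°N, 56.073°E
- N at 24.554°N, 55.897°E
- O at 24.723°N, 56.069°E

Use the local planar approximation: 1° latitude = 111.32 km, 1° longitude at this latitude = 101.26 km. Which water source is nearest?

Distances from 24.687°N, 56.177°E:
A: 23.218 km
B: 46.203 km
C: 36.586 km
D: 36.599 km
E: 67.910 km
F: 78.376 km
G: 77.694 km
H: 79.457 km
I: 17.480 km
J: 67.824 km
K: 67.344 km
L: 27.956 km
M: 40.360 km
N: 31.986 km
O: 11.647 km
Minimum: O at 11.647 km.

O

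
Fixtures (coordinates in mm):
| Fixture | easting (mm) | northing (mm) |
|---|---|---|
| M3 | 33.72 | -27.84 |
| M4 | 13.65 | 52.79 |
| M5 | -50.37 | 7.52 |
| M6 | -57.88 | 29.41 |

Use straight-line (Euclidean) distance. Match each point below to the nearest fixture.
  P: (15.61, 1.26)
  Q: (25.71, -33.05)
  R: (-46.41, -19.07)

P→M3; Q→M3; R→M5

P at (15.61, 1.26):
  M3: √((18.11)² + (-29.10)²) = √(327.9721 + 846.8100) = 34.28 mm
  M4: √((-1.96)² + (51.53)²) = √(3.8416 + 2655.3409) = 51.57 mm
  M5: √((-65.98)² + (6.26)²) = √(4353.3604 + 39.1876) = 66.28 mm
  M6: √((-73.49)² + (28.15)²) = √(5400.7801 + 792.4225) = 78.70 mm
  → nearest: M3 (34.28 mm)
Q at (25.71, -33.05):
  M3: √((8.01)² + (5.21)²) = √(64.1601 + 27.1441) = 9.56 mm
  M4: √((-12.06)² + (85.84)²) = √(145.4436 + 7368.5056) = 86.68 mm
  M5: √((-76.08)² + (40.57)²) = √(5788.1664 + 1645.9249) = 86.22 mm
  M6: √((-83.59)² + (62.46)²) = √(6987.2881 + 3901.2516) = 104.35 mm
  → nearest: M3 (9.56 mm)
R at (-46.41, -19.07):
  M3: √((80.13)² + (-8.77)²) = √(6420.8169 + 76.9129) = 80.61 mm
  M4: √((60.06)² + (71.86)²) = √(3607.2036 + 5163.8596) = 93.65 mm
  M5: √((-3.96)² + (26.59)²) = √(15.6816 + 707.0281) = 26.88 mm
  M6: √((-11.47)² + (48.48)²) = √(131.5609 + 2350.3104) = 49.82 mm
  → nearest: M5 (26.88 mm)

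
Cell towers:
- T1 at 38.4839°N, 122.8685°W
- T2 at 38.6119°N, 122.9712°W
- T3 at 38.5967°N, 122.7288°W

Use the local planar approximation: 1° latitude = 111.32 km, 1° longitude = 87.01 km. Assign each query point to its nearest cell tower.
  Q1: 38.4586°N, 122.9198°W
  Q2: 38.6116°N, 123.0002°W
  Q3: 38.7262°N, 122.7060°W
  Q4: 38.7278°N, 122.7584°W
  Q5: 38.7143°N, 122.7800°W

Q1→T1; Q2→T2; Q3→T3; Q4→T3; Q5→T3

Q1 at 38.4586°N, 122.9198°W:
  T1: √((0.0253·111.32)² + (0.0513·87.01)²) = √(7.932086 + 19.923841) = 5.2779 km
  T2: √((0.1533·111.32)² + (-0.0514·87.01)²) = √(291.226375 + 20.001593) = 17.6417 km
  T3: √((0.1381·111.32)² + (0.1910·87.01)²) = √(236.338107 + 276.188170) = 22.6390 km
  → nearest: T1 (5.2779 km)
Q2 at 38.6116°N, 123.0002°W:
  T1: √((-0.1277·111.32)² + (0.1317·87.01)²) = √(202.082260 + 131.313654) = 18.2591 km
  T2: √((0.0003·111.32)² + (0.0290·87.01)²) = √(0.001115 + 6.366992) = 2.5235 km
  T3: √((-0.0149·111.32)² + (0.2714·87.01)²) = √(2.751180 + 557.645271) = 23.6727 km
  → nearest: T2 (2.5235 km)
Q3 at 38.7262°N, 122.7060°W:
  T1: √((-0.2423·111.32)² + (-0.1625·87.01)²) = √(727.533882 + 199.914856) = 30.4540 km
  T2: √((-0.1143·111.32)² + (-0.2652·87.01)²) = √(161.897020 + 532.458025) = 26.3506 km
  T3: √((-0.1295·111.32)² + (-0.0228·87.01)²) = √(207.819326 + 3.935574) = 14.5518 km
  → nearest: T3 (14.5518 km)
Q4 at 38.7278°N, 122.7584°W:
  T1: √((-0.2439·111.32)² + (-0.1101·87.01)²) = √(737.173977 + 91.772587) = 28.7914 km
  T2: √((-0.1159·111.32)² + (-0.2128·87.01)²) = √(166.461294 + 342.832183) = 22.5675 km
  T3: √((-0.1311·111.32)² + (0.0296·87.01)²) = √(212.986354 + 6.633180) = 14.8196 km
  → nearest: T3 (14.8196 km)
Q5 at 38.7143°N, 122.7800°W:
  T1: √((-0.2304·111.32)² + (-0.0885·87.01)²) = √(657.826470 + 59.295929) = 26.7791 km
  T2: √((-0.1024·111.32)² + (-0.1912·87.01)²) = √(129.941031 + 276.766877) = 20.1670 km
  T3: √((-0.1176·111.32)² + (0.0512·87.01)²) = √(171.380355 + 19.846241) = 13.8285 km
  → nearest: T3 (13.8285 km)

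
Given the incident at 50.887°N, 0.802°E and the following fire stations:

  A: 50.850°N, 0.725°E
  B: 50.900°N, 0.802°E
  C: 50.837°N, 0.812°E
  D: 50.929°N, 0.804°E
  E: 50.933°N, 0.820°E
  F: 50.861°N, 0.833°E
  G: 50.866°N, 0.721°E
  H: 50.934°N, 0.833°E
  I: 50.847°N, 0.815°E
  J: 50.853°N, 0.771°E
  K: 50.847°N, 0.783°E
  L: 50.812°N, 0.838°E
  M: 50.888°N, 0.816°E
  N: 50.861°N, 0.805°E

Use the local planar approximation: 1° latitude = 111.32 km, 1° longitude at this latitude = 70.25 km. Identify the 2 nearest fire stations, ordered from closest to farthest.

Distances from 50.887°N, 0.802°E:
A: √((-0.037·111.32)² + (-0.077·70.25)²) = √(16.96484 + 29.25999) = 6.799 km
B: √((0.013·111.32)² + (0.000·70.25)²) = √(2.09427 + 0.00000) = 1.447 km
C: √((-0.050·111.32)² + (0.010·70.25)²) = √(30.98036 + 0.49351) = 5.610 km
D: √((0.042·111.32)² + (0.002·70.25)²) = √(21.85974 + 0.01974) = 4.678 km
E: √((0.046·111.32)² + (0.018·70.25)²) = √(26.22177 + 1.59896) = 5.275 km
F: √((-0.026·111.32)² + (0.031·70.25)²) = √(8.37709 + 4.74260) = 3.622 km
G: √((-0.021·111.32)² + (-0.081·70.25)²) = √(5.46493 + 32.37895) = 6.152 km
H: √((0.047·111.32)² + (0.031·70.25)²) = √(27.37424 + 4.74260) = 5.667 km
I: √((-0.040·111.32)² + (0.013·70.25)²) = √(19.82743 + 0.83403) = 4.545 km
J: √((-0.034·111.32)² + (-0.031·70.25)²) = √(14.32532 + 4.74260) = 4.367 km
K: √((-0.040·111.32)² + (-0.019·70.25)²) = √(19.82743 + 1.78156) = 4.649 km
L: √((-0.075·111.32)² + (0.036·70.25)²) = √(69.70580 + 6.39584) = 8.724 km
M: √((0.001·111.32)² + (0.014·70.25)²) = √(0.01239 + 0.96727) = 0.990 km
N: √((-0.026·111.32)² + (0.003·70.25)²) = √(8.37709 + 0.04442) = 2.902 km
Sorted: M (0.990 km) < B (1.447 km) < N (2.902 km) < F (3.622 km) < …

M, B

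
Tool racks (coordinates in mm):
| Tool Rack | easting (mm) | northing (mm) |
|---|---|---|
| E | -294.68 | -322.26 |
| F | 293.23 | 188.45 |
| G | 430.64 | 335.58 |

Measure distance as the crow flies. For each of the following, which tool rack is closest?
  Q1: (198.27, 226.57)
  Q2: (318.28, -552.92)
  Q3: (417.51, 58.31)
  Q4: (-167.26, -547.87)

Q1→F; Q2→E; Q3→F; Q4→E

Q1 at (198.27, 226.57):
  E: √((-492.95)² + (-548.83)²) = √(242999.7025 + 301214.3689) = 737.71 mm
  F: √((94.96)² + (-38.12)²) = √(9017.4016 + 1453.1344) = 102.33 mm
  G: √((232.37)² + (109.01)²) = √(53995.8169 + 11883.1801) = 256.67 mm
  → nearest: F (102.33 mm)
Q2 at (318.28, -552.92):
  E: √((-612.96)² + (230.66)²) = √(375719.9616 + 53204.0356) = 654.92 mm
  F: √((-25.05)² + (741.37)²) = √(627.5025 + 549629.4769) = 741.79 mm
  G: √((112.36)² + (888.50)²) = √(12624.7696 + 789432.2500) = 895.58 mm
  → nearest: E (654.92 mm)
Q3 at (417.51, 58.31):
  E: √((-712.19)² + (-380.57)²) = √(507214.5961 + 144833.5249) = 807.49 mm
  F: √((-124.28)² + (130.14)²) = √(15445.5184 + 16936.4196) = 179.95 mm
  G: √((13.13)² + (277.27)²) = √(172.3969 + 76878.6529) = 277.58 mm
  → nearest: F (179.95 mm)
Q4 at (-167.26, -547.87):
  E: √((-127.42)² + (225.61)²) = √(16235.8564 + 50899.8721) = 259.11 mm
  F: √((460.49)² + (736.32)²) = √(212051.0401 + 542167.1424) = 868.46 mm
  G: √((597.90)² + (883.45)²) = √(357484.4100 + 780483.9025) = 1066.76 mm
  → nearest: E (259.11 mm)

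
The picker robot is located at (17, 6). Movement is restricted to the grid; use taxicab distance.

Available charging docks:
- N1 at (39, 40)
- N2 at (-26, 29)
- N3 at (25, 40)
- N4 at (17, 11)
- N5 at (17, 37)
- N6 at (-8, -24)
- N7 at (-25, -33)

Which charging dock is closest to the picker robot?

Distances from (17, 6):
N1: |22| + |34| = 22 + 34 = 56
N2: |-43| + |23| = 43 + 23 = 66
N3: |8| + |34| = 8 + 34 = 42
N4: |0| + |5| = 0 + 5 = 5
N5: |0| + |31| = 0 + 31 = 31
N6: |-25| + |-30| = 25 + 30 = 55
N7: |-42| + |-39| = 42 + 39 = 81
Minimum: N4 at 5.

N4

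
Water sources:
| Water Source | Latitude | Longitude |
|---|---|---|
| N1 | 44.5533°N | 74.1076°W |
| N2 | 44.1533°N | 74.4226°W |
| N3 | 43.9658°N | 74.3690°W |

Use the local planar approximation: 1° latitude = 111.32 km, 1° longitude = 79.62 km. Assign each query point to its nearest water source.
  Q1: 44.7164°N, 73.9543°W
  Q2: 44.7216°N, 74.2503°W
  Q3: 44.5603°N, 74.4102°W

Q1→N1; Q2→N1; Q3→N1

Q1 at 44.7164°N, 73.9543°W:
  N1: 21.8776 km
  N2: 72.9354 km
  N3: 89.8440 km
  → nearest: N1 (21.8776 km)
Q2 at 44.7216°N, 74.2503°W:
  N1: 21.9111 km
  N2: 64.7335 km
  N3: 84.6648 km
  → nearest: N1 (21.9111 km)
Q3 at 44.5603°N, 74.4102°W:
  N1: 24.1056 km
  N2: 45.3180 km
  N3: 66.2610 km
  → nearest: N1 (24.1056 km)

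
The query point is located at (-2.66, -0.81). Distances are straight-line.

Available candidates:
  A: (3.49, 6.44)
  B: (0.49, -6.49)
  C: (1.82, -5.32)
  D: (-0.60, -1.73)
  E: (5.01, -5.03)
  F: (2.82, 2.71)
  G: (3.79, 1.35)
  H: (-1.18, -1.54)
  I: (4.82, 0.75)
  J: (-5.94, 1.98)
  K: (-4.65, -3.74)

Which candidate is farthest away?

A

Distances from (-2.66, -0.81):
A: √((6.15)² + (7.25)²) = √(37.8225 + 52.5625) = 9.51
B: √((3.15)² + (-5.68)²) = √(9.9225 + 32.2624) = 6.49
C: √((4.48)² + (-4.51)²) = √(20.0704 + 20.3401) = 6.36
D: √((2.06)² + (-0.92)²) = √(4.2436 + 0.8464) = 2.26
E: √((7.67)² + (-4.22)²) = √(58.8289 + 17.8084) = 8.75
F: √((5.48)² + (3.52)²) = √(30.0304 + 12.3904) = 6.51
G: √((6.45)² + (2.16)²) = √(41.6025 + 4.6656) = 6.80
H: √((1.48)² + (-0.73)²) = √(2.1904 + 0.5329) = 1.65
I: √((7.48)² + (1.56)²) = √(55.9504 + 2.4336) = 7.64
J: √((-3.28)² + (2.79)²) = √(10.7584 + 7.7841) = 4.31
K: √((-1.99)² + (-2.93)²) = √(3.9601 + 8.5849) = 3.54
Maximum: A at 9.51.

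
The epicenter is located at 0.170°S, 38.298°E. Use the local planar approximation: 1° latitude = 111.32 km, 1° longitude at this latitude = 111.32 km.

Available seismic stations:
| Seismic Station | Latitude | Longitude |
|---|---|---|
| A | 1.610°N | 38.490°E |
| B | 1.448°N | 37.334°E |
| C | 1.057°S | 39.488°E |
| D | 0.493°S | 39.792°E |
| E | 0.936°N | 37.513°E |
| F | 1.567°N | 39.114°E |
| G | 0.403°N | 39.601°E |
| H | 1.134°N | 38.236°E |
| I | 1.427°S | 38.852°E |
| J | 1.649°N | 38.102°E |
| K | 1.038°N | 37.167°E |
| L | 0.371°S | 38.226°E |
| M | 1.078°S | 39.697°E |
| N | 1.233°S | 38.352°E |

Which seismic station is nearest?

L

Distances from 0.170°S, 38.298°E:
A: 199.299 km
B: 209.661 km
C: 165.222 km
D: 170.155 km
E: 150.980 km
F: 213.637 km
G: 158.456 km
H: 145.325 km
I: 152.917 km
J: 203.663 km
K: 184.214 km
L: 23.768 km
M: 185.663 km
N: 118.486 km
Minimum: L at 23.768 km.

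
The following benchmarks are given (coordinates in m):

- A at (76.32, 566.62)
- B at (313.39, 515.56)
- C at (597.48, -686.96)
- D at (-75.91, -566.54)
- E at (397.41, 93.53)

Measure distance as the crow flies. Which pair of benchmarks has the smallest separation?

Pairwise distances:
A–B: 242.51 m
A–C: 1357.60 m
A–D: 1143.34 m
A–E: 571.76 m
B–C: 1235.62 m
B–D: 1150.00 m
B–E: 430.31 m
C–D: 684.07 m
C–E: 805.72 m
D–E: 812.23 m
Closest pair: A–B at 242.51 m.

A and B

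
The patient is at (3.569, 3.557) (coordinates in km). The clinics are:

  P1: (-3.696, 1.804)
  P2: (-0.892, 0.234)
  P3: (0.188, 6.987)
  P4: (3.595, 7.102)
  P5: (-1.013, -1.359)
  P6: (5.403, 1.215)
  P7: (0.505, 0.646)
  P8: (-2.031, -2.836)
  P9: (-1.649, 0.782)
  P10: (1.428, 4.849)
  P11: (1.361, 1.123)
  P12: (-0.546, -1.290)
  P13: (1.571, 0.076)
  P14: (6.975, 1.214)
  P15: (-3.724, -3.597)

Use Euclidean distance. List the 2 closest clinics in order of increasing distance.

P10, P6

Distances from (3.569, 3.557):
P1: 7.474 km
P2: 5.563 km
P3: 4.816 km
P4: 3.545 km
P5: 6.720 km
P6: 2.975 km
P7: 4.226 km
P8: 8.499 km
P9: 5.910 km
P10: 2.501 km
P11: 3.286 km
P12: 6.358 km
P13: 4.014 km
P14: 4.134 km
P15: 10.216 km
Sorted: P10 (2.501 km) < P6 (2.975 km) < P11 (3.286 km) < P4 (3.545 km) < …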